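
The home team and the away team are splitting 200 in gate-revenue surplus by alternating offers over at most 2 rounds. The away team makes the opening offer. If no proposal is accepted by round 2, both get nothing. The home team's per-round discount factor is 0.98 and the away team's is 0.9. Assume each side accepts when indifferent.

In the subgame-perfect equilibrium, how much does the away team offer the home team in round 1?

By backward induction:
Round 2 (the home team proposes): the away team will accept anything ≥ 0, so the home team offers 0 and keeps 200.
Round 1 (the away team proposes): the home team can get 200 next round, worth 0.98 × 200 = 196 now, so the away team offers 196, keeping 4.

196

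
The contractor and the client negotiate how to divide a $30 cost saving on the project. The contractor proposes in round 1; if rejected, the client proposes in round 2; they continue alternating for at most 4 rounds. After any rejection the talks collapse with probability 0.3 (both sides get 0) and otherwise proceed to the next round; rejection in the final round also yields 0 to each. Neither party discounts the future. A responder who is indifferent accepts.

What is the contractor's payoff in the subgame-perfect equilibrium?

Round 4 (the client proposes): rejection yields 0 for the contractor; the client offers 0 and keeps 30.
Round 3 (the contractor proposes): rejecting gives the client an expected 0.7 × 30 = 21; the contractor offers that and keeps 9.
Round 2 (the client proposes): rejecting gives the contractor an expected 0.7 × 9 = 6.3; the client offers that and keeps 23.7.
Round 1 (the contractor proposes): rejecting gives the client an expected 0.7 × 23.7 = 16.59, so the contractor offers 16.59, keeping 13.41.

13.41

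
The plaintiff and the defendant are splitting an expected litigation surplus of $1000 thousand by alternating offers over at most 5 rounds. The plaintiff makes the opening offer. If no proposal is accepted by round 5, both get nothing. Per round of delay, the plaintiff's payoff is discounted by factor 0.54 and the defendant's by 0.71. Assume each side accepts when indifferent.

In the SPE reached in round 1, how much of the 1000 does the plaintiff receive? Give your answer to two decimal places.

548.18

Round 5 (the plaintiff proposes): rejection yields 0 for the defendant; the plaintiff offers 0 and keeps 1000.
Round 4 (the defendant proposes): the plaintiff can get 1000 next round, worth 0.54 × 1000 = 540 now; the defendant offers that and keeps 460.
Round 3 (the plaintiff proposes): the defendant can get 460 next round, worth 0.71 × 460 = 326.6 now, so the plaintiff offers 326.6, keeping 673.4.
Round 2 (the defendant proposes): the plaintiff can get 673.4 next round, worth 0.54 × 673.4 = 363.636 now. The defendant offers 363.636 and keeps 1000 − 363.636 = 636.364.
Round 1 (the plaintiff proposes): the defendant can get 636.364 next round, worth 0.71 × 636.364 = 451.81844 now; the plaintiff offers that and keeps 548.18156.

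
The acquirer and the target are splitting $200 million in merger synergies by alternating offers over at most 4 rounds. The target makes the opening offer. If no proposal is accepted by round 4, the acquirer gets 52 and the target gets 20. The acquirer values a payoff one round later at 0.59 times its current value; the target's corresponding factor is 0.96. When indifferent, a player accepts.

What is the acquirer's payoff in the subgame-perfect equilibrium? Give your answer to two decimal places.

Round 4 (the acquirer proposes): the target gets 20 if talks fail, so the acquirer offers 20 and keeps 180.
Round 3 (the target proposes): the acquirer can get 180 next round, worth 0.59 × 180 = 106.2 now, so the target offers 106.2, keeping 93.8.
Round 2 (the acquirer proposes): the target can get 93.8 next round, worth 0.96 × 93.8 = 90.048 now, so the acquirer offers 90.048, keeping 109.952.
Round 1 (the target proposes): the acquirer can get 109.952 next round, worth 0.59 × 109.952 = 64.87168 now. The target offers 64.87168 and keeps 200 − 64.87168 = 135.12832.

64.87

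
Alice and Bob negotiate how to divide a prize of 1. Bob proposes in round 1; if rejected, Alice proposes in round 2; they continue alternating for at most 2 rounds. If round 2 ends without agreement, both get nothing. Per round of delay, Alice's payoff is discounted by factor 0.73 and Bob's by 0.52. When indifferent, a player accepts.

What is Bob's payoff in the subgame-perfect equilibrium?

Round 2 (Alice proposes): Bob will accept anything ≥ 0, so Alice offers 0 and keeps 1.
Round 1 (Bob proposes): Alice can get 1 next round, worth 0.73 × 1 = 0.73 now. Bob offers 0.73 and keeps 1 − 0.73 = 0.27.

0.27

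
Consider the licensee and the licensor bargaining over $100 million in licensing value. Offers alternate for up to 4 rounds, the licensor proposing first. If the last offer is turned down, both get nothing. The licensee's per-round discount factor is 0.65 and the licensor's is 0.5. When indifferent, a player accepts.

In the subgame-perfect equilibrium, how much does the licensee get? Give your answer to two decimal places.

53.63

Round 4 (the licensee proposes): the licensor will accept anything ≥ 0, so the licensee offers 0 and keeps 100.
Round 3 (the licensor proposes): the licensee can get 100 next round, worth 0.65 × 100 = 65 now. The licensor offers 65 and keeps 100 − 65 = 35.
Round 2 (the licensee proposes): the licensor can get 35 next round, worth 0.5 × 35 = 17.5 now, so the licensee offers 17.5, keeping 82.5.
Round 1 (the licensor proposes): the licensee can get 82.5 next round, worth 0.65 × 82.5 = 53.625 now; the licensor offers that and keeps 46.375.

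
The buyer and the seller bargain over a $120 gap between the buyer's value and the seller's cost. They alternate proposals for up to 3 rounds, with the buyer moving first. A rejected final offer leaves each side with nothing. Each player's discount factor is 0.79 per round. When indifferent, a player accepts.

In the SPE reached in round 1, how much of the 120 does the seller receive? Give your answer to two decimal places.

19.91

Round 3 (the buyer proposes): rejection yields 0 for the seller; the buyer offers 0 and keeps 120.
Round 2 (the seller proposes): the buyer can get 120 next round, worth 0.79 × 120 = 94.8 now; the seller offers that and keeps 25.2.
Round 1 (the buyer proposes): the seller can get 25.2 next round, worth 0.79 × 25.2 = 19.908 now; the buyer offers that and keeps 100.092.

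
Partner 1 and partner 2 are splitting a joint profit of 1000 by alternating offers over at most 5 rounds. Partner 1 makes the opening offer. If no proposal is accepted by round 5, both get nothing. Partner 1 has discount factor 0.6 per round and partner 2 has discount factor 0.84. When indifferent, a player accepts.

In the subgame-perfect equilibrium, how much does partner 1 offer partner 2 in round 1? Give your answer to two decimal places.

Solve by backward induction from round 5.
Round 5 (partner 1 proposes): partner 2 will accept anything ≥ 0, so partner 1 offers 0 and keeps 1000.
Round 4 (partner 2 proposes): partner 1 can get 1000 next round, worth 0.6 × 1000 = 600 now. Partner 2 offers 600 and keeps 1000 − 600 = 400.
Round 3 (partner 1 proposes): partner 2 can get 400 next round, worth 0.84 × 400 = 336 now. Partner 1 offers 336 and keeps 1000 − 336 = 664.
Round 2 (partner 2 proposes): partner 1 can get 664 next round, worth 0.6 × 664 = 398.4 now, so partner 2 offers 398.4, keeping 601.6.
Round 1 (partner 1 proposes): partner 2 can get 601.6 next round, worth 0.84 × 601.6 = 505.344 now. Partner 1 offers 505.344 and keeps 1000 − 505.344 = 494.656.

505.34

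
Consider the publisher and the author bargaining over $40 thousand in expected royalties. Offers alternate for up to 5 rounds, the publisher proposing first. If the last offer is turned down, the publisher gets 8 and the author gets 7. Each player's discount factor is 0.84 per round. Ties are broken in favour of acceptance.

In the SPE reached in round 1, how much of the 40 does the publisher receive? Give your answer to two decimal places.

27.35

Round 5 (the publisher proposes): the author gets 7 if talks fail, so the publisher offers 7 and keeps 33.
Round 4 (the author proposes): the publisher can get 33 next round, worth 0.84 × 33 = 27.72 now, so the author offers 27.72, keeping 12.28.
Round 3 (the publisher proposes): the author can get 12.28 next round, worth 0.84 × 12.28 = 10.3152 now. The publisher offers 10.3152 and keeps 40 − 10.3152 = 29.6848.
Round 2 (the author proposes): the publisher can get 29.6848 next round, worth 0.84 × 29.6848 = 24.935232 now. The author offers 24.935232 and keeps 40 − 24.935232 = 15.064768.
Round 1 (the publisher proposes): the author can get 15.064768 next round, worth 0.84 × 15.064768 = 12.65440512 now. The publisher offers 12.65440512 and keeps 40 − 12.65440512 = 27.34559488.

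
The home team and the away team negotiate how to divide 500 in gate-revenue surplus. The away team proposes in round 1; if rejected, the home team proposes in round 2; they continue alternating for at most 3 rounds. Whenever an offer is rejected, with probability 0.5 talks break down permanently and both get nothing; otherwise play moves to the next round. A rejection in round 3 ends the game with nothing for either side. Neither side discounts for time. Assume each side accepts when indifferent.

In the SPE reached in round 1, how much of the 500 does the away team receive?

375

Round 3 (the away team proposes): rejection yields 0 for the home team; the away team offers 0 and keeps 500.
Round 2 (the home team proposes): rejecting gives the away team an expected 0.5 × 500 = 250; the home team offers that and keeps 250.
Round 1 (the away team proposes): rejecting gives the home team an expected 0.5 × 250 = 125; the away team offers that and keeps 375.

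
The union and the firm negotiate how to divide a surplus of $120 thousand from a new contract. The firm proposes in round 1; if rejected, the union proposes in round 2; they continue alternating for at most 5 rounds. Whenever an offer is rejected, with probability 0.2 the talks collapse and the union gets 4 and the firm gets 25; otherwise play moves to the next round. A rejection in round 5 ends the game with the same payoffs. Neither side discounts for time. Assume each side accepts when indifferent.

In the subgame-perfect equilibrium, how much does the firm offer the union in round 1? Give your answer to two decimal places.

Round 5 (the firm proposes): the union gets 4 if talks fail, so the firm offers 4 and keeps 116.
Round 4 (the union proposes): rejecting gives the firm an expected 0.8 × 116 + 0.2 × 25 = 97.8; the union offers that and keeps 22.2.
Round 3 (the firm proposes): rejecting gives the union an expected 0.8 × 22.2 + 0.2 × 4 = 18.56. The firm offers 18.56 and keeps 120 − 18.56 = 101.44.
Round 2 (the union proposes): rejecting gives the firm an expected 0.8 × 101.44 + 0.2 × 25 = 86.152. The union offers 86.152 and keeps 120 − 86.152 = 33.848.
Round 1 (the firm proposes): rejecting gives the union an expected 0.8 × 33.848 + 0.2 × 4 = 27.8784, so the firm offers 27.8784, keeping 92.1216.

27.88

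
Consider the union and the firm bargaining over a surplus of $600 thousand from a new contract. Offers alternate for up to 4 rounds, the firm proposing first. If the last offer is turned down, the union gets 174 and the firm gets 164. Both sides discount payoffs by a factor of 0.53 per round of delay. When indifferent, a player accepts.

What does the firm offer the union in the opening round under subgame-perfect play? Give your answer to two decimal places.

Solve by backward induction from round 4.
Round 4 (the union proposes): the firm gets 164 if talks fail, so the union offers 164 and keeps 436.
Round 3 (the firm proposes): the union can get 436 next round, worth 0.53 × 436 = 231.08 now; the firm offers that and keeps 368.92.
Round 2 (the union proposes): the firm can get 368.92 next round, worth 0.53 × 368.92 = 195.5276 now; the union offers that and keeps 404.4724.
Round 1 (the firm proposes): the union can get 404.4724 next round, worth 0.53 × 404.4724 = 214.370372 now. The firm offers 214.370372 and keeps 600 − 214.370372 = 385.629628.

214.37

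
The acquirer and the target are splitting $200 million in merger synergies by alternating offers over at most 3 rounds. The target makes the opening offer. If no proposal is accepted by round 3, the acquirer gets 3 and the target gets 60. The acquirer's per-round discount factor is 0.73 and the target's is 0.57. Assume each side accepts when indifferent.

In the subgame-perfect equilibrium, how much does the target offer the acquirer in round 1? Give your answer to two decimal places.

64.03

Round 3 (the target proposes): the acquirer gets 3 if talks fail, so the target offers 3 and keeps 197.
Round 2 (the acquirer proposes): the target can get 197 next round, worth 0.57 × 197 = 112.29 now. The acquirer offers 112.29 and keeps 200 − 112.29 = 87.71.
Round 1 (the target proposes): the acquirer can get 87.71 next round, worth 0.73 × 87.71 = 64.0283 now, so the target offers 64.0283, keeping 135.9717.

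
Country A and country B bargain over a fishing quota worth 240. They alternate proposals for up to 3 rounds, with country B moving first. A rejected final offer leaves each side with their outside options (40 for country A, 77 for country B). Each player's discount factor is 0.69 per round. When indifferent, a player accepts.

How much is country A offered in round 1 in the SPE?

70.38

Round 3 (country B proposes): country A gets 40 if talks fail, so country B offers 40 and keeps 200.
Round 2 (country A proposes): country B can get 200 next round, worth 0.69 × 200 = 138 now. Country A offers 138 and keeps 240 − 138 = 102.
Round 1 (country B proposes): country A can get 102 next round, worth 0.69 × 102 = 70.38 now; country B offers that and keeps 169.62.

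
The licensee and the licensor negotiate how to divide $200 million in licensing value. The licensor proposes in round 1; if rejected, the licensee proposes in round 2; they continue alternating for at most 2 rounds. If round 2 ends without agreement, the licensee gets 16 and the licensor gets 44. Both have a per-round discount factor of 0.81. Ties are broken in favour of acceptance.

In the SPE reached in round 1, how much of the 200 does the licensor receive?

73.64

Round 2 (the licensee proposes): the licensor gets 44 if talks fail, so the licensee offers 44 and keeps 156.
Round 1 (the licensor proposes): the licensee can get 156 next round, worth 0.81 × 156 = 126.36 now; the licensor offers that and keeps 73.64.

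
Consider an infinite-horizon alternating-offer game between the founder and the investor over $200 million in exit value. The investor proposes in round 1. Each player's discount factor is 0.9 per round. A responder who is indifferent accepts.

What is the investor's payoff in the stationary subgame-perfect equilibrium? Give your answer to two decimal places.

When the investor proposes, the founder accepts any offer worth at least 0.9 times what the founder would get by proposing next round; and vice versa.
This gives x = 200 − 0.9y and y = 200 − 0.9x, where x and y are each side's share when it proposes.
Hence (1 − 0.9·0.9)x = 200(1 − 0.9), i.e. 0.19·x = 20.
x ≈ 105.2632; the founder's share is 200 − x ≈ 94.7368.

105.26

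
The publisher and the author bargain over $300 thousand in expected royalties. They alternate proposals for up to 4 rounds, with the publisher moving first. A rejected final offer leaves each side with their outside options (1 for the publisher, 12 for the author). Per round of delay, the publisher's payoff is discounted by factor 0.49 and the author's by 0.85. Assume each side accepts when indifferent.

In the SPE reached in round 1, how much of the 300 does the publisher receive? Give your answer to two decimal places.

64.10

Round 4 (the author proposes): the publisher gets 1 if talks fail, so the author offers 1 and keeps 299.
Round 3 (the publisher proposes): the author can get 299 next round, worth 0.85 × 299 = 254.15 now, so the publisher offers 254.15, keeping 45.85.
Round 2 (the author proposes): the publisher can get 45.85 next round, worth 0.49 × 45.85 = 22.4665 now, so the author offers 22.4665, keeping 277.5335.
Round 1 (the publisher proposes): the author can get 277.5335 next round, worth 0.85 × 277.5335 = 235.903475 now; the publisher offers that and keeps 64.096525.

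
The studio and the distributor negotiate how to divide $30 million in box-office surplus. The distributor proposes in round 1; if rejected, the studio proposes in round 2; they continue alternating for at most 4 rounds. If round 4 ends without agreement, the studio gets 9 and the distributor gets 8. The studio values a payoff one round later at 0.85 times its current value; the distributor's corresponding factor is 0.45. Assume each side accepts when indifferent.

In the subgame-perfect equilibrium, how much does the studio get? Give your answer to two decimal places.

Round 4 (the studio proposes): the distributor gets 8 if talks fail, so the studio offers 8 and keeps 22.
Round 3 (the distributor proposes): the studio can get 22 next round, worth 0.85 × 22 = 18.7 now; the distributor offers that and keeps 11.3.
Round 2 (the studio proposes): the distributor can get 11.3 next round, worth 0.45 × 11.3 = 5.085 now. The studio offers 5.085 and keeps 30 − 5.085 = 24.915.
Round 1 (the distributor proposes): the studio can get 24.915 next round, worth 0.85 × 24.915 = 21.17775 now; the distributor offers that and keeps 8.82225.

21.18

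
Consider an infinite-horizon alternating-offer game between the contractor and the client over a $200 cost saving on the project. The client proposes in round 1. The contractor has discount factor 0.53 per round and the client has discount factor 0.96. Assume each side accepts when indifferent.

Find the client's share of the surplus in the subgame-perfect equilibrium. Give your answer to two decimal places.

191.37

In a stationary SPE each proposer offers the other exactly their discounted continuation value.
If the client keeps x when proposing and the contractor keeps y when proposing, then x = 200 − 0.53y and y = 200 − 0.96x.
Solving: x = 200(1 − 0.53) / (1 − 0.96·0.53) = 94 / 0.4912 ≈ 191.3681.
The contractor gets 200 − 191.3681 ≈ 8.6319.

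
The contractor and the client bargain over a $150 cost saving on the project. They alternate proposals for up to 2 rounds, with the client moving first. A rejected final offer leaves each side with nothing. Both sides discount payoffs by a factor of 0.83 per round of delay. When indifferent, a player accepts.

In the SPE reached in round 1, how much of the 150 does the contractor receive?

124.5

By backward induction:
Round 2 (the contractor proposes): the client will accept anything ≥ 0, so the contractor offers 0 and keeps 150.
Round 1 (the client proposes): the contractor can get 150 next round, worth 0.83 × 150 = 124.5 now. The client offers 124.5 and keeps 150 − 124.5 = 25.5.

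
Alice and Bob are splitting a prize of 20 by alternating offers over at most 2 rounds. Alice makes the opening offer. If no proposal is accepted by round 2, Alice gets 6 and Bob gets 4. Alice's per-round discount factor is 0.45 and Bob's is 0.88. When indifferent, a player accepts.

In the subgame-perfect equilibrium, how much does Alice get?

Round 2 (Bob proposes): Alice gets 6 if talks fail, so Bob offers 6 and keeps 14.
Round 1 (Alice proposes): Bob can get 14 next round, worth 0.88 × 14 = 12.32 now, so Alice offers 12.32, keeping 7.68.

7.68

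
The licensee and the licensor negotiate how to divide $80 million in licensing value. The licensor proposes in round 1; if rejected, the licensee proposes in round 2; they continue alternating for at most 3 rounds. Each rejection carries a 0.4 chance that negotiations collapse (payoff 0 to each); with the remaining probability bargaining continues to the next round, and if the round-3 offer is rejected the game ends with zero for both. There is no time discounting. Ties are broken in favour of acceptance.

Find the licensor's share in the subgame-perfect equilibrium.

By backward induction:
Round 3 (the licensor proposes): rejection yields 0 for the licensee; the licensor offers 0 and keeps 80.
Round 2 (the licensee proposes): rejecting gives the licensor an expected 0.6 × 80 = 48; the licensee offers that and keeps 32.
Round 1 (the licensor proposes): rejecting gives the licensee an expected 0.6 × 32 = 19.2, so the licensor offers 19.2, keeping 60.8.

60.8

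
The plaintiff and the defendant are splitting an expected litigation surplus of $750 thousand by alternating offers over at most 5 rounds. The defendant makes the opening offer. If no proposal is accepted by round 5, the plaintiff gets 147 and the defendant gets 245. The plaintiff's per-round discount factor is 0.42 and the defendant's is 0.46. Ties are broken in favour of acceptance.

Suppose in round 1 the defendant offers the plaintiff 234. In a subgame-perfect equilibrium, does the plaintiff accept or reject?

Accept

Round 5 (the defendant proposes): the plaintiff gets 147 if talks fail, so the defendant offers 147 and keeps 603.
Round 4 (the plaintiff proposes): the defendant can get 603 next round, worth 0.46 × 603 = 277.38 now, so the plaintiff offers 277.38, keeping 472.62.
Round 3 (the defendant proposes): the plaintiff can get 472.62 next round, worth 0.42 × 472.62 = 198.5004 now, so the defendant offers 198.5004, keeping 551.4996.
Round 2 (the plaintiff proposes): the defendant can get 551.4996 next round, worth 0.46 × 551.4996 = 253.689816 now, so the plaintiff offers 253.689816, keeping 496.310184.
So by rejecting in round 1, the plaintiff gets 496.310184 next round, worth 0.42 × 496.310184 = 208.45027728 now.
Offer 234 ≥ 208.45027728, so the plaintiff accepts.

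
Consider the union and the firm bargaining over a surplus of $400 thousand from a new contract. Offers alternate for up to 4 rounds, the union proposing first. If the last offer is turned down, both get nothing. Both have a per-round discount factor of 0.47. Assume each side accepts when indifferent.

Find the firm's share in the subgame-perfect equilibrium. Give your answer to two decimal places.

By backward induction:
Round 4 (the firm proposes): rejection yields 0 for the union; the firm offers 0 and keeps 400.
Round 3 (the union proposes): the firm can get 400 next round, worth 0.47 × 400 = 188 now, so the union offers 188, keeping 212.
Round 2 (the firm proposes): the union can get 212 next round, worth 0.47 × 212 = 99.64 now, so the firm offers 99.64, keeping 300.36.
Round 1 (the union proposes): the firm can get 300.36 next round, worth 0.47 × 300.36 = 141.1692 now. The union offers 141.1692 and keeps 400 − 141.1692 = 258.8308.

141.17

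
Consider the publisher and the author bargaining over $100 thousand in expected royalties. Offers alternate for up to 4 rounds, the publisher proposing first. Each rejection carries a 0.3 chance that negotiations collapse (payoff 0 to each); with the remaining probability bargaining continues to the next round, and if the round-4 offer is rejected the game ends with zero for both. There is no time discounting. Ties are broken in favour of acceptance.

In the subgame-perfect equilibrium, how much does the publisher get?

44.7

Round 4 (the author proposes): the publisher will accept anything ≥ 0, so the author offers 0 and keeps 100.
Round 3 (the publisher proposes): rejecting gives the author an expected 0.7 × 100 = 70; the publisher offers that and keeps 30.
Round 2 (the author proposes): rejecting gives the publisher an expected 0.7 × 30 = 21, so the author offers 21, keeping 79.
Round 1 (the publisher proposes): rejecting gives the author an expected 0.7 × 79 = 55.3; the publisher offers that and keeps 44.7.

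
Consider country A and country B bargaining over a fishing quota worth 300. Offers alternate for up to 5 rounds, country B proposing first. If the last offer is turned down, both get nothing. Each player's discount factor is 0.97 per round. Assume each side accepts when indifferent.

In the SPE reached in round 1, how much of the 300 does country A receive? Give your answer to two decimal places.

16.94

Round 5 (country B proposes): country A will accept anything ≥ 0, so country B offers 0 and keeps 300.
Round 4 (country A proposes): country B can get 300 next round, worth 0.97 × 300 = 291 now. Country A offers 291 and keeps 300 − 291 = 9.
Round 3 (country B proposes): country A can get 9 next round, worth 0.97 × 9 = 8.73 now; country B offers that and keeps 291.27.
Round 2 (country A proposes): country B can get 291.27 next round, worth 0.97 × 291.27 = 282.5319 now, so country A offers 282.5319, keeping 17.4681.
Round 1 (country B proposes): country A can get 17.4681 next round, worth 0.97 × 17.4681 = 16.944057 now. Country B offers 16.944057 and keeps 300 − 16.944057 = 283.055943.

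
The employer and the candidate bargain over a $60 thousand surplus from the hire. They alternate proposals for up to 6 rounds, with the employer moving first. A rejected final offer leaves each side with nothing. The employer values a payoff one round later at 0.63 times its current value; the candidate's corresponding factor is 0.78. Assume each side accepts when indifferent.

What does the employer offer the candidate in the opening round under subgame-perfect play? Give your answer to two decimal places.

Round 6 (the candidate proposes): the employer will accept anything ≥ 0, so the candidate offers 0 and keeps 60.
Round 5 (the employer proposes): the candidate can get 60 next round, worth 0.78 × 60 = 46.8 now. The employer offers 46.8 and keeps 60 − 46.8 = 13.2.
Round 4 (the candidate proposes): the employer can get 13.2 next round, worth 0.63 × 13.2 = 8.316 now; the candidate offers that and keeps 51.684.
Round 3 (the employer proposes): the candidate can get 51.684 next round, worth 0.78 × 51.684 = 40.31352 now, so the employer offers 40.31352, keeping 19.68648.
Round 2 (the candidate proposes): the employer can get 19.68648 next round, worth 0.63 × 19.68648 = 12.4024824 now; the candidate offers that and keeps 47.5975176.
Round 1 (the employer proposes): the candidate can get 47.5975176 next round, worth 0.78 × 47.5975176 = 37.126063728 now, so the employer offers 37.126063728, keeping 22.873936272.

37.13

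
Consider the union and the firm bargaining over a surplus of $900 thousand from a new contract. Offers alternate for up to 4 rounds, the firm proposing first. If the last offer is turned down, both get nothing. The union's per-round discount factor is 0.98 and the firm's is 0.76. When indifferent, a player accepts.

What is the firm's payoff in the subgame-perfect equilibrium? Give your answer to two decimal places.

Work backward from the last round.
Round 4 (the union proposes): the firm will accept anything ≥ 0, so the union offers 0 and keeps 900.
Round 3 (the firm proposes): the union can get 900 next round, worth 0.98 × 900 = 882 now; the firm offers that and keeps 18.
Round 2 (the union proposes): the firm can get 18 next round, worth 0.76 × 18 = 13.68 now; the union offers that and keeps 886.32.
Round 1 (the firm proposes): the union can get 886.32 next round, worth 0.98 × 886.32 = 868.5936 now, so the firm offers 868.5936, keeping 31.4064.

31.41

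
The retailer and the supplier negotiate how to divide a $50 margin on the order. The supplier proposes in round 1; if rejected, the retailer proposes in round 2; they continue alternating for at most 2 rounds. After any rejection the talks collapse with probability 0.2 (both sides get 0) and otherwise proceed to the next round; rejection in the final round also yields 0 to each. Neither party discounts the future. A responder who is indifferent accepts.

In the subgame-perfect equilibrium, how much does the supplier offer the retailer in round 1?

40

Round 2 (the retailer proposes): rejection yields 0 for the supplier; the retailer offers 0 and keeps 50.
Round 1 (the supplier proposes): rejecting gives the retailer an expected 0.8 × 50 = 40. The supplier offers 40 and keeps 50 − 40 = 10.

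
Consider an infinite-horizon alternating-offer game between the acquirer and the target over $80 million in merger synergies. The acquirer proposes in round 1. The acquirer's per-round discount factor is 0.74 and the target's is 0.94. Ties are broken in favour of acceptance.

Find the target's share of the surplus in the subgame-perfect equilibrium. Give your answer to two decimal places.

When the acquirer proposes, the target accepts any offer worth at least 0.94 times what the target would get by proposing next round; and vice versa.
This gives x = 80 − 0.94y and y = 80 − 0.74x, where x and y are each side's share when it proposes.
Hence (1 − 0.94·0.74)x = 80(1 − 0.94), i.e. 0.3044·x = 4.8.
x ≈ 15.7687; the target's share is 80 − x ≈ 64.2313.

64.23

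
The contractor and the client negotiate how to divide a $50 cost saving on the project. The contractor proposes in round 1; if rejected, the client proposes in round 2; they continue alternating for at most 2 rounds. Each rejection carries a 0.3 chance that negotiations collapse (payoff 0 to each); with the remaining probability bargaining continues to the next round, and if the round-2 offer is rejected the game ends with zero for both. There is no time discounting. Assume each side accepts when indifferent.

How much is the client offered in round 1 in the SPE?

35

Round 2 (the client proposes): the contractor will accept anything ≥ 0, so the client offers 0 and keeps 50.
Round 1 (the contractor proposes): rejecting gives the client an expected 0.7 × 50 = 35, so the contractor offers 35, keeping 15.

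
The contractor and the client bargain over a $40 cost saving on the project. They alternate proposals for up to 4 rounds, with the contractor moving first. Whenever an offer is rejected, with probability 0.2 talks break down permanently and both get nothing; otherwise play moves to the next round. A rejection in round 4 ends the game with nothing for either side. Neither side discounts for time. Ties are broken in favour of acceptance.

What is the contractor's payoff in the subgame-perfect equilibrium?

By backward induction:
Round 4 (the client proposes): the contractor will accept anything ≥ 0, so the client offers 0 and keeps 40.
Round 3 (the contractor proposes): rejecting gives the client an expected 0.8 × 40 = 32; the contractor offers that and keeps 8.
Round 2 (the client proposes): rejecting gives the contractor an expected 0.8 × 8 = 6.4, so the client offers 6.4, keeping 33.6.
Round 1 (the contractor proposes): rejecting gives the client an expected 0.8 × 33.6 = 26.88, so the contractor offers 26.88, keeping 13.12.

13.12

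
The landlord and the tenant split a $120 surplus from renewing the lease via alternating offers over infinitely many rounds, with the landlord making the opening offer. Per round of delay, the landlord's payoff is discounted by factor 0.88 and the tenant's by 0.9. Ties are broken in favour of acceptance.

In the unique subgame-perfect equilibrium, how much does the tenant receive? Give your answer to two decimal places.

62.31

When the landlord proposes, the tenant accepts any offer worth at least 0.9 times what the tenant would get by proposing next round; and vice versa.
This gives x = 120 − 0.9y and y = 120 − 0.88x, where x and y are each side's share when it proposes.
Hence (1 − 0.9·0.88)x = 120(1 − 0.9), i.e. 0.208·x = 12.
x ≈ 57.6923; the tenant's share is 120 − x ≈ 62.3077.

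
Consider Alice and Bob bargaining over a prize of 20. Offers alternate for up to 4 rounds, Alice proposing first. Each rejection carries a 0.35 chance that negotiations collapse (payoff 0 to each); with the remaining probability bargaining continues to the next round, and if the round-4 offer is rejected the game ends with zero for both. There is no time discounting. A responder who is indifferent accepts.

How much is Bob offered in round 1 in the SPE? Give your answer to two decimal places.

10.04

By backward induction:
Round 4 (Bob proposes): Alice will accept anything ≥ 0, so Bob offers 0 and keeps 20.
Round 3 (Alice proposes): rejecting gives Bob an expected 0.65 × 20 = 13. Alice offers 13 and keeps 20 − 13 = 7.
Round 2 (Bob proposes): rejecting gives Alice an expected 0.65 × 7 = 4.55. Bob offers 4.55 and keeps 20 − 4.55 = 15.45.
Round 1 (Alice proposes): rejecting gives Bob an expected 0.65 × 15.45 = 10.0425. Alice offers 10.0425 and keeps 20 − 10.0425 = 9.9575.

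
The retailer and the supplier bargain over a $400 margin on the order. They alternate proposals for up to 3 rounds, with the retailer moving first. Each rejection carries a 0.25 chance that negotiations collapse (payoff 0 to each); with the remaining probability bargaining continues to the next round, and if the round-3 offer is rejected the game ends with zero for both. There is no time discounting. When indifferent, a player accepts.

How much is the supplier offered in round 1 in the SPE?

By backward induction:
Round 3 (the retailer proposes): rejection yields 0 for the supplier; the retailer offers 0 and keeps 400.
Round 2 (the supplier proposes): rejecting gives the retailer an expected 0.75 × 400 = 300, so the supplier offers 300, keeping 100.
Round 1 (the retailer proposes): rejecting gives the supplier an expected 0.75 × 100 = 75, so the retailer offers 75, keeping 325.

75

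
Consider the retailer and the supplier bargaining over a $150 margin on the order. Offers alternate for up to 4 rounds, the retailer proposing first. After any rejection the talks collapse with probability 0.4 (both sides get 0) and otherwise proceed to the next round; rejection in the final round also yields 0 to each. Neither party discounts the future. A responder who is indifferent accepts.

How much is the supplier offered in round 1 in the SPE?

Round 4 (the supplier proposes): rejection yields 0 for the retailer; the supplier offers 0 and keeps 150.
Round 3 (the retailer proposes): rejecting gives the supplier an expected 0.6 × 150 = 90; the retailer offers that and keeps 60.
Round 2 (the supplier proposes): rejecting gives the retailer an expected 0.6 × 60 = 36, so the supplier offers 36, keeping 114.
Round 1 (the retailer proposes): rejecting gives the supplier an expected 0.6 × 114 = 68.4. The retailer offers 68.4 and keeps 150 − 68.4 = 81.6.

68.4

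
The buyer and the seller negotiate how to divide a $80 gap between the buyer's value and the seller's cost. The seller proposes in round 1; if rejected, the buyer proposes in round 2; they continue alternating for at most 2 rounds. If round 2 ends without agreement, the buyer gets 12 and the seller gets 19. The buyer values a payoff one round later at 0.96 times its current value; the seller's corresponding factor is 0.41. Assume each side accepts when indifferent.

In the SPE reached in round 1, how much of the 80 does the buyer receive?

Work backward from the last round.
Round 2 (the buyer proposes): the seller gets 19 if talks fail, so the buyer offers 19 and keeps 61.
Round 1 (the seller proposes): the buyer can get 61 next round, worth 0.96 × 61 = 58.56 now, so the seller offers 58.56, keeping 21.44.

58.56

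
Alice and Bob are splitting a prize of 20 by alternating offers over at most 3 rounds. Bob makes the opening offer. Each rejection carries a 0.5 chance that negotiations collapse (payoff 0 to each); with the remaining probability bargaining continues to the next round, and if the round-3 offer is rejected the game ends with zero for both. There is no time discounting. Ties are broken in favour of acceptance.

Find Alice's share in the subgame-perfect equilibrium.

Round 3 (Bob proposes): rejection yields 0 for Alice; Bob offers 0 and keeps 20.
Round 2 (Alice proposes): rejecting gives Bob an expected 0.5 × 20 = 10, so Alice offers 10, keeping 10.
Round 1 (Bob proposes): rejecting gives Alice an expected 0.5 × 10 = 5; Bob offers that and keeps 15.

5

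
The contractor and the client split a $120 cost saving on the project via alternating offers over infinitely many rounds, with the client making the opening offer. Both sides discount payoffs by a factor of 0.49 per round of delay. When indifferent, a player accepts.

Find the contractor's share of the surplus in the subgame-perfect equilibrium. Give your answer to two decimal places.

39.46

In a stationary SPE each proposer offers the other exactly their discounted continuation value.
If the client keeps x when proposing and the contractor keeps y when proposing, then x = 120 − 0.49y and y = 120 − 0.49x.
Solving: x = 120(1 − 0.49) / (1 − 0.49·0.49) = 61.2 / 0.7599 ≈ 80.5369.
The contractor gets 120 − 80.5369 ≈ 39.4631.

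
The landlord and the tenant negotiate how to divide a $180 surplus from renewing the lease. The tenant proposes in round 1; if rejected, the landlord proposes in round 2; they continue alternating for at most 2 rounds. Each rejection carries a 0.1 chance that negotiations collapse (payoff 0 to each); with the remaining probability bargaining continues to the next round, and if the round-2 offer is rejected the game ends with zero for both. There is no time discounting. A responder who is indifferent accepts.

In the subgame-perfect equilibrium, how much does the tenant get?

18

By backward induction:
Round 2 (the landlord proposes): rejection yields 0 for the tenant; the landlord offers 0 and keeps 180.
Round 1 (the tenant proposes): rejecting gives the landlord an expected 0.9 × 180 = 162. The tenant offers 162 and keeps 180 − 162 = 18.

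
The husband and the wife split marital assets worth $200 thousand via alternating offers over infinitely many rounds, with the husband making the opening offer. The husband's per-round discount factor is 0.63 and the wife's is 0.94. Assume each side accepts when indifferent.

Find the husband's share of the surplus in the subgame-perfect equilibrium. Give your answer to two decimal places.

Let x be the husband's share when the husband proposes and y be the wife's share when the wife proposes.
The wife accepts iff offered ≥ 0.94·y, so x = 200 − 0.94y. Symmetrically y = 200 − 0.63x.
Substituting: x = 200 − 0.94(200 − 0.63x), giving x(1 − 0.63·0.94) = 200(1 − 0.94).
So x = 200 × 0.06 / 0.4078 ≈ 29.4262, and the wife receives 200 − x ≈ 170.5738.

29.43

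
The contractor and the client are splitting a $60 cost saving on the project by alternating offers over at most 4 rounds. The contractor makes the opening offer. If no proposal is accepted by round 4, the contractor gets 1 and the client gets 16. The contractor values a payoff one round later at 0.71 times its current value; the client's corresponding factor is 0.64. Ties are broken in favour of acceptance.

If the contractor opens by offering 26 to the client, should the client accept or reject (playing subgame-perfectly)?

Reject

Round 4 (the client proposes): the contractor gets 1 if talks fail, so the client offers 1 and keeps 59.
Round 3 (the contractor proposes): the client can get 59 next round, worth 0.64 × 59 = 37.76 now; the contractor offers that and keeps 22.24.
Round 2 (the client proposes): the contractor can get 22.24 next round, worth 0.71 × 22.24 = 15.7904 now; the client offers that and keeps 44.2096.
So by rejecting in round 1, the client gets 44.2096 next round, worth 0.64 × 44.2096 = 28.294144 now.
Offer 26 < 28.294144, so the client rejects.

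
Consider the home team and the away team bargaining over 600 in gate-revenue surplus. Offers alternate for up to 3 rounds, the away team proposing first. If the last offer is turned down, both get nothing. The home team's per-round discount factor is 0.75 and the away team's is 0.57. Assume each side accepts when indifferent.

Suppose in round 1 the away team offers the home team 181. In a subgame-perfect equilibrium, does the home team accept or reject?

Reject

Work out the home team's continuation value if the offer is rejected.
Round 3 (the away team proposes): the home team will accept anything ≥ 0, so the away team offers 0 and keeps 600.
Round 2 (the home team proposes): the away team can get 600 next round, worth 0.57 × 600 = 342 now, so the home team offers 342, keeping 258.
So by rejecting in round 1, the home team gets 258 next round, worth 0.75 × 258 = 193.5 now.
Offer 181 < 193.5, so the home team rejects.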